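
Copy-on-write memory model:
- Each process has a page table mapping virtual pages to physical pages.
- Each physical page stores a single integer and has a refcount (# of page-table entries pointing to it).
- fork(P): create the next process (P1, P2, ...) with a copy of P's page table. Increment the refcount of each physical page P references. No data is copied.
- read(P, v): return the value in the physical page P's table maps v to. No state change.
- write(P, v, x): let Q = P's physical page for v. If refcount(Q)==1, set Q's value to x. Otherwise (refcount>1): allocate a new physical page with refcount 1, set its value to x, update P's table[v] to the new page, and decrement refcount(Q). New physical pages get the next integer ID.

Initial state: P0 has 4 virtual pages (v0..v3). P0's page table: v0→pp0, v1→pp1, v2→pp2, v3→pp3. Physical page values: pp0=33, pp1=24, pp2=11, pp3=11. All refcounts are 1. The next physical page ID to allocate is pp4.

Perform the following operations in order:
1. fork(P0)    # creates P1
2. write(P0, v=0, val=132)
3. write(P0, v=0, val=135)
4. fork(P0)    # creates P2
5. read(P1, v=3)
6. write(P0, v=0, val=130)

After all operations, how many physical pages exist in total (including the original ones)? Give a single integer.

Answer: 6

Derivation:
Op 1: fork(P0) -> P1. 4 ppages; refcounts: pp0:2 pp1:2 pp2:2 pp3:2
Op 2: write(P0, v0, 132). refcount(pp0)=2>1 -> COPY to pp4. 5 ppages; refcounts: pp0:1 pp1:2 pp2:2 pp3:2 pp4:1
Op 3: write(P0, v0, 135). refcount(pp4)=1 -> write in place. 5 ppages; refcounts: pp0:1 pp1:2 pp2:2 pp3:2 pp4:1
Op 4: fork(P0) -> P2. 5 ppages; refcounts: pp0:1 pp1:3 pp2:3 pp3:3 pp4:2
Op 5: read(P1, v3) -> 11. No state change.
Op 6: write(P0, v0, 130). refcount(pp4)=2>1 -> COPY to pp5. 6 ppages; refcounts: pp0:1 pp1:3 pp2:3 pp3:3 pp4:1 pp5:1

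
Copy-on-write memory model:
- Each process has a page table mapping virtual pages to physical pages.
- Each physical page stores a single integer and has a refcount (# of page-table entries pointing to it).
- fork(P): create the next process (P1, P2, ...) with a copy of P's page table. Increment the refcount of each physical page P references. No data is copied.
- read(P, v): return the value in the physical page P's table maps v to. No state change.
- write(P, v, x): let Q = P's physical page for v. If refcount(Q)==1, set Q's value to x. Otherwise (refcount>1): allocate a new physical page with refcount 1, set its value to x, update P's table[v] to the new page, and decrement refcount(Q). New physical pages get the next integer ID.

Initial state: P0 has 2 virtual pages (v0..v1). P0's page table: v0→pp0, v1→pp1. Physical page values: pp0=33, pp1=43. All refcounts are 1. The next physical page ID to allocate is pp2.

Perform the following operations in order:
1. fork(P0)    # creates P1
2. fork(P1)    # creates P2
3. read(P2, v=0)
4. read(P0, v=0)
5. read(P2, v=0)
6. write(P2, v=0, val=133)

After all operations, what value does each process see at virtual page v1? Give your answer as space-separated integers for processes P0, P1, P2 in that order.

Op 1: fork(P0) -> P1. 2 ppages; refcounts: pp0:2 pp1:2
Op 2: fork(P1) -> P2. 2 ppages; refcounts: pp0:3 pp1:3
Op 3: read(P2, v0) -> 33. No state change.
Op 4: read(P0, v0) -> 33. No state change.
Op 5: read(P2, v0) -> 33. No state change.
Op 6: write(P2, v0, 133). refcount(pp0)=3>1 -> COPY to pp2. 3 ppages; refcounts: pp0:2 pp1:3 pp2:1
P0: v1 -> pp1 = 43
P1: v1 -> pp1 = 43
P2: v1 -> pp1 = 43

Answer: 43 43 43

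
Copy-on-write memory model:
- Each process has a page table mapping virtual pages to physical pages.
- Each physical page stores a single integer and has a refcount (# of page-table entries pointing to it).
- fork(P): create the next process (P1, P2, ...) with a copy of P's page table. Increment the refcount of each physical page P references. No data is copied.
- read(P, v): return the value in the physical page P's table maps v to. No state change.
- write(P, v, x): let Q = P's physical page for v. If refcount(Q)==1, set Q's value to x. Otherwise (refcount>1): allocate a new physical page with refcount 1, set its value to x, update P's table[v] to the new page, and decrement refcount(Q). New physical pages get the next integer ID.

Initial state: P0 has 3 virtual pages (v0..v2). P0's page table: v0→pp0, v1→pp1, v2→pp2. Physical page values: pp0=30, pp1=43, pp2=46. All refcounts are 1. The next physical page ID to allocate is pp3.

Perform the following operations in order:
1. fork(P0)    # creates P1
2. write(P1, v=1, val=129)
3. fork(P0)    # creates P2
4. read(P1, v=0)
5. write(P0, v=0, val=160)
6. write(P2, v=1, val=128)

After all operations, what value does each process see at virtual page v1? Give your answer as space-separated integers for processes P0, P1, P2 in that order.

Op 1: fork(P0) -> P1. 3 ppages; refcounts: pp0:2 pp1:2 pp2:2
Op 2: write(P1, v1, 129). refcount(pp1)=2>1 -> COPY to pp3. 4 ppages; refcounts: pp0:2 pp1:1 pp2:2 pp3:1
Op 3: fork(P0) -> P2. 4 ppages; refcounts: pp0:3 pp1:2 pp2:3 pp3:1
Op 4: read(P1, v0) -> 30. No state change.
Op 5: write(P0, v0, 160). refcount(pp0)=3>1 -> COPY to pp4. 5 ppages; refcounts: pp0:2 pp1:2 pp2:3 pp3:1 pp4:1
Op 6: write(P2, v1, 128). refcount(pp1)=2>1 -> COPY to pp5. 6 ppages; refcounts: pp0:2 pp1:1 pp2:3 pp3:1 pp4:1 pp5:1
P0: v1 -> pp1 = 43
P1: v1 -> pp3 = 129
P2: v1 -> pp5 = 128

Answer: 43 129 128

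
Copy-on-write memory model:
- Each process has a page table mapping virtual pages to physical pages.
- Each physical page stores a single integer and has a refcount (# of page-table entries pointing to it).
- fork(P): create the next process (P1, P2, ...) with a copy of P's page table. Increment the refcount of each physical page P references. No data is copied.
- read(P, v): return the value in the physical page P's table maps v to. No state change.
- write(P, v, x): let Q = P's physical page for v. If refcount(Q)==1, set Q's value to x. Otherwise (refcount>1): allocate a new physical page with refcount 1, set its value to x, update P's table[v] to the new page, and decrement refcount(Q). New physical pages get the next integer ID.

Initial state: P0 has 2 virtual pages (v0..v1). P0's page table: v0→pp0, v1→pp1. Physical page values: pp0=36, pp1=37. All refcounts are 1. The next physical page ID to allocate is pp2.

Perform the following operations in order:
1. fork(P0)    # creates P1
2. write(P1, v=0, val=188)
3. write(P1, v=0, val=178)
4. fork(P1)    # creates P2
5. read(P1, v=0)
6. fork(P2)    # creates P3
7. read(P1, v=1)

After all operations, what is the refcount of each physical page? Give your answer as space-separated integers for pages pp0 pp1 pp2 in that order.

Op 1: fork(P0) -> P1. 2 ppages; refcounts: pp0:2 pp1:2
Op 2: write(P1, v0, 188). refcount(pp0)=2>1 -> COPY to pp2. 3 ppages; refcounts: pp0:1 pp1:2 pp2:1
Op 3: write(P1, v0, 178). refcount(pp2)=1 -> write in place. 3 ppages; refcounts: pp0:1 pp1:2 pp2:1
Op 4: fork(P1) -> P2. 3 ppages; refcounts: pp0:1 pp1:3 pp2:2
Op 5: read(P1, v0) -> 178. No state change.
Op 6: fork(P2) -> P3. 3 ppages; refcounts: pp0:1 pp1:4 pp2:3
Op 7: read(P1, v1) -> 37. No state change.

Answer: 1 4 3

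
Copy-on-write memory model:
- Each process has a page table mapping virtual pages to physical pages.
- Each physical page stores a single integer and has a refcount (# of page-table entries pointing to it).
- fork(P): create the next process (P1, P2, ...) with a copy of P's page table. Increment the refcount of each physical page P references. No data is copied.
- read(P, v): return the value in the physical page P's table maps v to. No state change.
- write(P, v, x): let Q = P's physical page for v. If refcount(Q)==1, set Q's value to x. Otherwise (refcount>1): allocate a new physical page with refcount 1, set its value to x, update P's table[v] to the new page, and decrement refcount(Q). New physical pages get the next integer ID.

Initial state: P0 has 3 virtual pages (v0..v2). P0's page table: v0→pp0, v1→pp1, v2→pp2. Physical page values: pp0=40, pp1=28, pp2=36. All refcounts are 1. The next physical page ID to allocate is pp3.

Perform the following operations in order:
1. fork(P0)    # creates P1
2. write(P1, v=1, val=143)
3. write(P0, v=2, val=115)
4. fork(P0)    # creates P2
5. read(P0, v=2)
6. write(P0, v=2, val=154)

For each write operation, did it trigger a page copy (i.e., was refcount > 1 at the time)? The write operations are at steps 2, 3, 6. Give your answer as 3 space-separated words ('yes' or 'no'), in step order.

Op 1: fork(P0) -> P1. 3 ppages; refcounts: pp0:2 pp1:2 pp2:2
Op 2: write(P1, v1, 143). refcount(pp1)=2>1 -> COPY to pp3. 4 ppages; refcounts: pp0:2 pp1:1 pp2:2 pp3:1
Op 3: write(P0, v2, 115). refcount(pp2)=2>1 -> COPY to pp4. 5 ppages; refcounts: pp0:2 pp1:1 pp2:1 pp3:1 pp4:1
Op 4: fork(P0) -> P2. 5 ppages; refcounts: pp0:3 pp1:2 pp2:1 pp3:1 pp4:2
Op 5: read(P0, v2) -> 115. No state change.
Op 6: write(P0, v2, 154). refcount(pp4)=2>1 -> COPY to pp5. 6 ppages; refcounts: pp0:3 pp1:2 pp2:1 pp3:1 pp4:1 pp5:1

yes yes yes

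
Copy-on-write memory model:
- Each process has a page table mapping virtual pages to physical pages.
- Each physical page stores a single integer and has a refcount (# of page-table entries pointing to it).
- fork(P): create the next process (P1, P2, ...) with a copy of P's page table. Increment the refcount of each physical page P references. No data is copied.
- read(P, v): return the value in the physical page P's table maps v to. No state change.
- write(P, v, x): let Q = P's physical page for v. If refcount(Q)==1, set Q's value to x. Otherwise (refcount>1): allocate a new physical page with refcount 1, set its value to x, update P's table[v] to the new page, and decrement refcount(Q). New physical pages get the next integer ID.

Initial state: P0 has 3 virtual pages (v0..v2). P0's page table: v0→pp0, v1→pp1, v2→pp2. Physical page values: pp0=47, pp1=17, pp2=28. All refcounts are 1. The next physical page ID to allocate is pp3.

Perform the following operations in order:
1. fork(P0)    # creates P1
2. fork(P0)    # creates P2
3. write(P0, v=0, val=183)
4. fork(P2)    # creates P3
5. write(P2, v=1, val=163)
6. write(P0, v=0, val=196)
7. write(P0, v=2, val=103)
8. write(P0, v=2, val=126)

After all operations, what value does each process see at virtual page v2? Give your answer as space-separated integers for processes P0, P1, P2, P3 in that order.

Answer: 126 28 28 28

Derivation:
Op 1: fork(P0) -> P1. 3 ppages; refcounts: pp0:2 pp1:2 pp2:2
Op 2: fork(P0) -> P2. 3 ppages; refcounts: pp0:3 pp1:3 pp2:3
Op 3: write(P0, v0, 183). refcount(pp0)=3>1 -> COPY to pp3. 4 ppages; refcounts: pp0:2 pp1:3 pp2:3 pp3:1
Op 4: fork(P2) -> P3. 4 ppages; refcounts: pp0:3 pp1:4 pp2:4 pp3:1
Op 5: write(P2, v1, 163). refcount(pp1)=4>1 -> COPY to pp4. 5 ppages; refcounts: pp0:3 pp1:3 pp2:4 pp3:1 pp4:1
Op 6: write(P0, v0, 196). refcount(pp3)=1 -> write in place. 5 ppages; refcounts: pp0:3 pp1:3 pp2:4 pp3:1 pp4:1
Op 7: write(P0, v2, 103). refcount(pp2)=4>1 -> COPY to pp5. 6 ppages; refcounts: pp0:3 pp1:3 pp2:3 pp3:1 pp4:1 pp5:1
Op 8: write(P0, v2, 126). refcount(pp5)=1 -> write in place. 6 ppages; refcounts: pp0:3 pp1:3 pp2:3 pp3:1 pp4:1 pp5:1
P0: v2 -> pp5 = 126
P1: v2 -> pp2 = 28
P2: v2 -> pp2 = 28
P3: v2 -> pp2 = 28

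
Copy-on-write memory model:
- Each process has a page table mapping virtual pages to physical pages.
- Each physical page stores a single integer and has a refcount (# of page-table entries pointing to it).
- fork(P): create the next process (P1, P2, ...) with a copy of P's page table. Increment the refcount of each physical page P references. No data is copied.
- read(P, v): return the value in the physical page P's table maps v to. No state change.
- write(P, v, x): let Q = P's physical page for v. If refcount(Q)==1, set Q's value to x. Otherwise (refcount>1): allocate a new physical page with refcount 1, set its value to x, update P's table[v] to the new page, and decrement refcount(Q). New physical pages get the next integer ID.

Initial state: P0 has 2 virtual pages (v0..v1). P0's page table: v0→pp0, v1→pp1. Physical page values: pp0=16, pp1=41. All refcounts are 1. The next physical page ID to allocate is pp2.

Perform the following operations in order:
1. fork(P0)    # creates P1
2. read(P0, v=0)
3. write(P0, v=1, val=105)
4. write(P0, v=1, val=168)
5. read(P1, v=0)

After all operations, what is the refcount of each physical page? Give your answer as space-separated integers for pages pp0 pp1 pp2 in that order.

Answer: 2 1 1

Derivation:
Op 1: fork(P0) -> P1. 2 ppages; refcounts: pp0:2 pp1:2
Op 2: read(P0, v0) -> 16. No state change.
Op 3: write(P0, v1, 105). refcount(pp1)=2>1 -> COPY to pp2. 3 ppages; refcounts: pp0:2 pp1:1 pp2:1
Op 4: write(P0, v1, 168). refcount(pp2)=1 -> write in place. 3 ppages; refcounts: pp0:2 pp1:1 pp2:1
Op 5: read(P1, v0) -> 16. No state change.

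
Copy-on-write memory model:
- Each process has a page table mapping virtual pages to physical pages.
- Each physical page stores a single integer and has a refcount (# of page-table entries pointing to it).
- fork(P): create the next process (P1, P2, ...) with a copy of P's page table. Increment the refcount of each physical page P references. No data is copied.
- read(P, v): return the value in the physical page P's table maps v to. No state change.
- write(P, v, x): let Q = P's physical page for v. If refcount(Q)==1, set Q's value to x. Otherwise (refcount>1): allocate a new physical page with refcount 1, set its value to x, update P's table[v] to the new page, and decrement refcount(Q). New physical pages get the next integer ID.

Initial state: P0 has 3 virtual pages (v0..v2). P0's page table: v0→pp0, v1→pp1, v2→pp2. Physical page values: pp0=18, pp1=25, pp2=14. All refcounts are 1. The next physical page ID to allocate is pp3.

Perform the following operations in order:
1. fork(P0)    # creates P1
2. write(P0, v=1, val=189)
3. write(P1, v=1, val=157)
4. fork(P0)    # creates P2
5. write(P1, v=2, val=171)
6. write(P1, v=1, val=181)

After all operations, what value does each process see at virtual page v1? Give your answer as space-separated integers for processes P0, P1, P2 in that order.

Op 1: fork(P0) -> P1. 3 ppages; refcounts: pp0:2 pp1:2 pp2:2
Op 2: write(P0, v1, 189). refcount(pp1)=2>1 -> COPY to pp3. 4 ppages; refcounts: pp0:2 pp1:1 pp2:2 pp3:1
Op 3: write(P1, v1, 157). refcount(pp1)=1 -> write in place. 4 ppages; refcounts: pp0:2 pp1:1 pp2:2 pp3:1
Op 4: fork(P0) -> P2. 4 ppages; refcounts: pp0:3 pp1:1 pp2:3 pp3:2
Op 5: write(P1, v2, 171). refcount(pp2)=3>1 -> COPY to pp4. 5 ppages; refcounts: pp0:3 pp1:1 pp2:2 pp3:2 pp4:1
Op 6: write(P1, v1, 181). refcount(pp1)=1 -> write in place. 5 ppages; refcounts: pp0:3 pp1:1 pp2:2 pp3:2 pp4:1
P0: v1 -> pp3 = 189
P1: v1 -> pp1 = 181
P2: v1 -> pp3 = 189

Answer: 189 181 189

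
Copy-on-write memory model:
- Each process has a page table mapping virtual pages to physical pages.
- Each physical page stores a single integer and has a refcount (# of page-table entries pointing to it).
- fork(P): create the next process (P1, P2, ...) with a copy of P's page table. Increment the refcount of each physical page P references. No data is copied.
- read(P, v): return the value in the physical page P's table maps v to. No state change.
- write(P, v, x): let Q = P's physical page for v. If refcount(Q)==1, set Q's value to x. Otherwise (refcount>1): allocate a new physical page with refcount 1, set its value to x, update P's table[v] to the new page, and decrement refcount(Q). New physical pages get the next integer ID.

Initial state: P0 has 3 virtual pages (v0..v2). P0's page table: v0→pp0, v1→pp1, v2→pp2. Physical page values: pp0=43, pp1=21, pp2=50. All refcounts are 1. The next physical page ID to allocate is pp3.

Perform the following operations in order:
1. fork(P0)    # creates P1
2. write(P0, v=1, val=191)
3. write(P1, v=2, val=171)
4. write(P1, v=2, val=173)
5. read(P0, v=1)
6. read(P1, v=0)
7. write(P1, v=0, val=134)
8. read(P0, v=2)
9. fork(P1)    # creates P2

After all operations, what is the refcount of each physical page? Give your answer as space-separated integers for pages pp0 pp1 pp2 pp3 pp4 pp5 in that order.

Op 1: fork(P0) -> P1. 3 ppages; refcounts: pp0:2 pp1:2 pp2:2
Op 2: write(P0, v1, 191). refcount(pp1)=2>1 -> COPY to pp3. 4 ppages; refcounts: pp0:2 pp1:1 pp2:2 pp3:1
Op 3: write(P1, v2, 171). refcount(pp2)=2>1 -> COPY to pp4. 5 ppages; refcounts: pp0:2 pp1:1 pp2:1 pp3:1 pp4:1
Op 4: write(P1, v2, 173). refcount(pp4)=1 -> write in place. 5 ppages; refcounts: pp0:2 pp1:1 pp2:1 pp3:1 pp4:1
Op 5: read(P0, v1) -> 191. No state change.
Op 6: read(P1, v0) -> 43. No state change.
Op 7: write(P1, v0, 134). refcount(pp0)=2>1 -> COPY to pp5. 6 ppages; refcounts: pp0:1 pp1:1 pp2:1 pp3:1 pp4:1 pp5:1
Op 8: read(P0, v2) -> 50. No state change.
Op 9: fork(P1) -> P2. 6 ppages; refcounts: pp0:1 pp1:2 pp2:1 pp3:1 pp4:2 pp5:2

Answer: 1 2 1 1 2 2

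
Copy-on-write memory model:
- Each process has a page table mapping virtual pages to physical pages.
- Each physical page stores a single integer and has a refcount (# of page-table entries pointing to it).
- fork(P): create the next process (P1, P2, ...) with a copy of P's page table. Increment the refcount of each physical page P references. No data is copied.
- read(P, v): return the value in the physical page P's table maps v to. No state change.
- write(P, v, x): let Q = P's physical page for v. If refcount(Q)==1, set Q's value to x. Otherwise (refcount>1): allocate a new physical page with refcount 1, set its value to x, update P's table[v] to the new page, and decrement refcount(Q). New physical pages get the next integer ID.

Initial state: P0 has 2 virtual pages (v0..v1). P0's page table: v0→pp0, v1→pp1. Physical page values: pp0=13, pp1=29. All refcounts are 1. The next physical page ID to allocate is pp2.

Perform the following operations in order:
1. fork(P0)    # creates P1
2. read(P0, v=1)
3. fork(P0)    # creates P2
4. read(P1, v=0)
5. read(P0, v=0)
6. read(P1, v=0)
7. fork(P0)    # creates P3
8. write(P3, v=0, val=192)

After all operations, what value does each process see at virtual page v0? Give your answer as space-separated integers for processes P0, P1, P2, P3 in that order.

Op 1: fork(P0) -> P1. 2 ppages; refcounts: pp0:2 pp1:2
Op 2: read(P0, v1) -> 29. No state change.
Op 3: fork(P0) -> P2. 2 ppages; refcounts: pp0:3 pp1:3
Op 4: read(P1, v0) -> 13. No state change.
Op 5: read(P0, v0) -> 13. No state change.
Op 6: read(P1, v0) -> 13. No state change.
Op 7: fork(P0) -> P3. 2 ppages; refcounts: pp0:4 pp1:4
Op 8: write(P3, v0, 192). refcount(pp0)=4>1 -> COPY to pp2. 3 ppages; refcounts: pp0:3 pp1:4 pp2:1
P0: v0 -> pp0 = 13
P1: v0 -> pp0 = 13
P2: v0 -> pp0 = 13
P3: v0 -> pp2 = 192

Answer: 13 13 13 192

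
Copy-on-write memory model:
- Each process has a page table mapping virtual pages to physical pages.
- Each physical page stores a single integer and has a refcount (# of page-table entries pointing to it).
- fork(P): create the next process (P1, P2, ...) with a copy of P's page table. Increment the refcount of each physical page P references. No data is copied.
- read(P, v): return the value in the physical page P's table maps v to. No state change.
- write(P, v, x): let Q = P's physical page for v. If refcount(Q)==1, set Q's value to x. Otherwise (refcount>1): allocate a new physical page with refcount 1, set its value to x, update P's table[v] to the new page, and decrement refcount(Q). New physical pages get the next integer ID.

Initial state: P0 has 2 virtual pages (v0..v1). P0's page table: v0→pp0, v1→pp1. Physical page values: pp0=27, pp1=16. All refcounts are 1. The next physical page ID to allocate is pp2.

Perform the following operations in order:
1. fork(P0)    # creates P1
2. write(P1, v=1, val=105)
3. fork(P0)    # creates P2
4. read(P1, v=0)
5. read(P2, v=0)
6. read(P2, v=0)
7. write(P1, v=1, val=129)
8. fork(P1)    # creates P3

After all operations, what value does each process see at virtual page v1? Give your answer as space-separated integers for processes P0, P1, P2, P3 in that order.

Op 1: fork(P0) -> P1. 2 ppages; refcounts: pp0:2 pp1:2
Op 2: write(P1, v1, 105). refcount(pp1)=2>1 -> COPY to pp2. 3 ppages; refcounts: pp0:2 pp1:1 pp2:1
Op 3: fork(P0) -> P2. 3 ppages; refcounts: pp0:3 pp1:2 pp2:1
Op 4: read(P1, v0) -> 27. No state change.
Op 5: read(P2, v0) -> 27. No state change.
Op 6: read(P2, v0) -> 27. No state change.
Op 7: write(P1, v1, 129). refcount(pp2)=1 -> write in place. 3 ppages; refcounts: pp0:3 pp1:2 pp2:1
Op 8: fork(P1) -> P3. 3 ppages; refcounts: pp0:4 pp1:2 pp2:2
P0: v1 -> pp1 = 16
P1: v1 -> pp2 = 129
P2: v1 -> pp1 = 16
P3: v1 -> pp2 = 129

Answer: 16 129 16 129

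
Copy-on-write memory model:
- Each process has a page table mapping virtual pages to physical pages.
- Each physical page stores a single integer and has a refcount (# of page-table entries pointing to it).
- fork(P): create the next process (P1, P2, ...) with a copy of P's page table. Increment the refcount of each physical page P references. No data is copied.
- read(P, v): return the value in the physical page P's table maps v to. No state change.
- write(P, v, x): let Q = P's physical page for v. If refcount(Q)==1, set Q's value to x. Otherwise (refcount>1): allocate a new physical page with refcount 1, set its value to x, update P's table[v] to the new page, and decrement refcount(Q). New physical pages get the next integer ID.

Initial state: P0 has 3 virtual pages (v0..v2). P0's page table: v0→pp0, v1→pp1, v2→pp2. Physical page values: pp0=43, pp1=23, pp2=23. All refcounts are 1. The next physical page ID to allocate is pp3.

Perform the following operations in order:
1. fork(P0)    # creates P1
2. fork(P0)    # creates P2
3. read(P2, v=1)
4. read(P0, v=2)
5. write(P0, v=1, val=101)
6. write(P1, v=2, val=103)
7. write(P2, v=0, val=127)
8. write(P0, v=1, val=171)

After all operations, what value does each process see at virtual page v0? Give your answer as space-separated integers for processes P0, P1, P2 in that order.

Op 1: fork(P0) -> P1. 3 ppages; refcounts: pp0:2 pp1:2 pp2:2
Op 2: fork(P0) -> P2. 3 ppages; refcounts: pp0:3 pp1:3 pp2:3
Op 3: read(P2, v1) -> 23. No state change.
Op 4: read(P0, v2) -> 23. No state change.
Op 5: write(P0, v1, 101). refcount(pp1)=3>1 -> COPY to pp3. 4 ppages; refcounts: pp0:3 pp1:2 pp2:3 pp3:1
Op 6: write(P1, v2, 103). refcount(pp2)=3>1 -> COPY to pp4. 5 ppages; refcounts: pp0:3 pp1:2 pp2:2 pp3:1 pp4:1
Op 7: write(P2, v0, 127). refcount(pp0)=3>1 -> COPY to pp5. 6 ppages; refcounts: pp0:2 pp1:2 pp2:2 pp3:1 pp4:1 pp5:1
Op 8: write(P0, v1, 171). refcount(pp3)=1 -> write in place. 6 ppages; refcounts: pp0:2 pp1:2 pp2:2 pp3:1 pp4:1 pp5:1
P0: v0 -> pp0 = 43
P1: v0 -> pp0 = 43
P2: v0 -> pp5 = 127

Answer: 43 43 127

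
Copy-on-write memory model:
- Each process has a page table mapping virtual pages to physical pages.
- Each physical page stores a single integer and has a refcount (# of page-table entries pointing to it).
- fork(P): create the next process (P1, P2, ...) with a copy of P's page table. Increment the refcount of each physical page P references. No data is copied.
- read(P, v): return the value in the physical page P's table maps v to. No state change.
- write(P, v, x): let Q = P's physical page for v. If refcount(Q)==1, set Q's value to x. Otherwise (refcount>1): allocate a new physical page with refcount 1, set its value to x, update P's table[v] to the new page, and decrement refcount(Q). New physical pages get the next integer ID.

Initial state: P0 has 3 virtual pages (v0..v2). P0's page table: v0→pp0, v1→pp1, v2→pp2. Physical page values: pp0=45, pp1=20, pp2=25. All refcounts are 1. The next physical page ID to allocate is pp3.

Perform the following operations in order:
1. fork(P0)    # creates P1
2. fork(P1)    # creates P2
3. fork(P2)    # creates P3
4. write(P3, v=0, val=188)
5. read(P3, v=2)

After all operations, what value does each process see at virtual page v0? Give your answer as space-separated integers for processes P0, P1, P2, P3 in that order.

Answer: 45 45 45 188

Derivation:
Op 1: fork(P0) -> P1. 3 ppages; refcounts: pp0:2 pp1:2 pp2:2
Op 2: fork(P1) -> P2. 3 ppages; refcounts: pp0:3 pp1:3 pp2:3
Op 3: fork(P2) -> P3. 3 ppages; refcounts: pp0:4 pp1:4 pp2:4
Op 4: write(P3, v0, 188). refcount(pp0)=4>1 -> COPY to pp3. 4 ppages; refcounts: pp0:3 pp1:4 pp2:4 pp3:1
Op 5: read(P3, v2) -> 25. No state change.
P0: v0 -> pp0 = 45
P1: v0 -> pp0 = 45
P2: v0 -> pp0 = 45
P3: v0 -> pp3 = 188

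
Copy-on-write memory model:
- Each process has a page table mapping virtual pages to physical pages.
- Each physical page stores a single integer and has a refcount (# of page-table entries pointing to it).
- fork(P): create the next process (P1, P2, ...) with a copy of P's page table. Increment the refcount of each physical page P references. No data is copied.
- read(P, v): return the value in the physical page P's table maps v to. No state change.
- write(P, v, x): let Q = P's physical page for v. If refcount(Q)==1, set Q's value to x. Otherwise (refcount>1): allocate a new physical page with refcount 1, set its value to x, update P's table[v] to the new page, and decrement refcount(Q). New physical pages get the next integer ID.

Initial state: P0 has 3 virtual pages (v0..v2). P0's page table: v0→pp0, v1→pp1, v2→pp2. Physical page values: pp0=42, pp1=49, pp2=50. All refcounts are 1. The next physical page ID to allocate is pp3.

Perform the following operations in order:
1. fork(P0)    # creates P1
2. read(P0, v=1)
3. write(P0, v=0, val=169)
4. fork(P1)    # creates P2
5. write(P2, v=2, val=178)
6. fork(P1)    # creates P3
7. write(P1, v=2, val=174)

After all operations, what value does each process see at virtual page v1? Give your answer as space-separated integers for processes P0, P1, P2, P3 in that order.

Op 1: fork(P0) -> P1. 3 ppages; refcounts: pp0:2 pp1:2 pp2:2
Op 2: read(P0, v1) -> 49. No state change.
Op 3: write(P0, v0, 169). refcount(pp0)=2>1 -> COPY to pp3. 4 ppages; refcounts: pp0:1 pp1:2 pp2:2 pp3:1
Op 4: fork(P1) -> P2. 4 ppages; refcounts: pp0:2 pp1:3 pp2:3 pp3:1
Op 5: write(P2, v2, 178). refcount(pp2)=3>1 -> COPY to pp4. 5 ppages; refcounts: pp0:2 pp1:3 pp2:2 pp3:1 pp4:1
Op 6: fork(P1) -> P3. 5 ppages; refcounts: pp0:3 pp1:4 pp2:3 pp3:1 pp4:1
Op 7: write(P1, v2, 174). refcount(pp2)=3>1 -> COPY to pp5. 6 ppages; refcounts: pp0:3 pp1:4 pp2:2 pp3:1 pp4:1 pp5:1
P0: v1 -> pp1 = 49
P1: v1 -> pp1 = 49
P2: v1 -> pp1 = 49
P3: v1 -> pp1 = 49

Answer: 49 49 49 49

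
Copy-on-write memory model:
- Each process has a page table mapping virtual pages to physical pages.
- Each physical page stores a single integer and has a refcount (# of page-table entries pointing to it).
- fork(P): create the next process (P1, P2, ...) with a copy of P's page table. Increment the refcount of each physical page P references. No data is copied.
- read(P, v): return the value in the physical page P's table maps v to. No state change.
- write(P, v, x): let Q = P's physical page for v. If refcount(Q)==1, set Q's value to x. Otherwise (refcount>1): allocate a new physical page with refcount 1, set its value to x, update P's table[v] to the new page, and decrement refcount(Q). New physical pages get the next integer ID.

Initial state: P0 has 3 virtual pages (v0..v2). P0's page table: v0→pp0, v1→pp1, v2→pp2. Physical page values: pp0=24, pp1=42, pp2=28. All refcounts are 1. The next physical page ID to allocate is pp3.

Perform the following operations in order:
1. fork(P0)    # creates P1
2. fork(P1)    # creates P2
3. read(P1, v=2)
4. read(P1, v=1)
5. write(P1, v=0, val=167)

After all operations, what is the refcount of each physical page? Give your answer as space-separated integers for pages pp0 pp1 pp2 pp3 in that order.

Op 1: fork(P0) -> P1. 3 ppages; refcounts: pp0:2 pp1:2 pp2:2
Op 2: fork(P1) -> P2. 3 ppages; refcounts: pp0:3 pp1:3 pp2:3
Op 3: read(P1, v2) -> 28. No state change.
Op 4: read(P1, v1) -> 42. No state change.
Op 5: write(P1, v0, 167). refcount(pp0)=3>1 -> COPY to pp3. 4 ppages; refcounts: pp0:2 pp1:3 pp2:3 pp3:1

Answer: 2 3 3 1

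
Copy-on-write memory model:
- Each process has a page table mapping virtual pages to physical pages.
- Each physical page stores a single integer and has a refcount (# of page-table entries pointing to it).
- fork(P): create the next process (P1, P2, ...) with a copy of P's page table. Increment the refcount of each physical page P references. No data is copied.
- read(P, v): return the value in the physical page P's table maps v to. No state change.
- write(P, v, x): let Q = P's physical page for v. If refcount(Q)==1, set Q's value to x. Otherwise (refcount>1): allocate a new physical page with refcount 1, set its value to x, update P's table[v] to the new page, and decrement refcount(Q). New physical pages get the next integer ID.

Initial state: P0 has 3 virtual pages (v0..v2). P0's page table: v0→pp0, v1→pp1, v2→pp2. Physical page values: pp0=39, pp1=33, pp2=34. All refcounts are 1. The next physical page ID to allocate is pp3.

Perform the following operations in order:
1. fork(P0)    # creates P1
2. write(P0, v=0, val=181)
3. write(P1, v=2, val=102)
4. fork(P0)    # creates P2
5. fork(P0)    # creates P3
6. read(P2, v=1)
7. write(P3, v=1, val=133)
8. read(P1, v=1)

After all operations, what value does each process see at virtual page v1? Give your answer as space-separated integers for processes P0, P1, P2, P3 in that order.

Op 1: fork(P0) -> P1. 3 ppages; refcounts: pp0:2 pp1:2 pp2:2
Op 2: write(P0, v0, 181). refcount(pp0)=2>1 -> COPY to pp3. 4 ppages; refcounts: pp0:1 pp1:2 pp2:2 pp3:1
Op 3: write(P1, v2, 102). refcount(pp2)=2>1 -> COPY to pp4. 5 ppages; refcounts: pp0:1 pp1:2 pp2:1 pp3:1 pp4:1
Op 4: fork(P0) -> P2. 5 ppages; refcounts: pp0:1 pp1:3 pp2:2 pp3:2 pp4:1
Op 5: fork(P0) -> P3. 5 ppages; refcounts: pp0:1 pp1:4 pp2:3 pp3:3 pp4:1
Op 6: read(P2, v1) -> 33. No state change.
Op 7: write(P3, v1, 133). refcount(pp1)=4>1 -> COPY to pp5. 6 ppages; refcounts: pp0:1 pp1:3 pp2:3 pp3:3 pp4:1 pp5:1
Op 8: read(P1, v1) -> 33. No state change.
P0: v1 -> pp1 = 33
P1: v1 -> pp1 = 33
P2: v1 -> pp1 = 33
P3: v1 -> pp5 = 133

Answer: 33 33 33 133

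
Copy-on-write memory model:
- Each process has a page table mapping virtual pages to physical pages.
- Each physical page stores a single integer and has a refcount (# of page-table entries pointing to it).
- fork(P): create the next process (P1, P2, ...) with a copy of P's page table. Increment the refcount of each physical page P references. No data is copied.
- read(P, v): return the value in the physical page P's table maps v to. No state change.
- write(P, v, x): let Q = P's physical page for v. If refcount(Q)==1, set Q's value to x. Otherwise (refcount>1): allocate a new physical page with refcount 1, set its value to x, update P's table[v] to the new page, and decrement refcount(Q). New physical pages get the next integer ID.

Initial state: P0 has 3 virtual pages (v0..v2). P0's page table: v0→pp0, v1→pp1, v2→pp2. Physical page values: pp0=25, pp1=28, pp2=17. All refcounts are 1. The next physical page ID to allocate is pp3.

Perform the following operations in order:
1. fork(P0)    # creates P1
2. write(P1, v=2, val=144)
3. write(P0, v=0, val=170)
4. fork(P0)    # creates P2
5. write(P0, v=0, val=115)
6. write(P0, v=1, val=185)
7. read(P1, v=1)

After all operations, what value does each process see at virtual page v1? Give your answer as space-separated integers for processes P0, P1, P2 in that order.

Answer: 185 28 28

Derivation:
Op 1: fork(P0) -> P1. 3 ppages; refcounts: pp0:2 pp1:2 pp2:2
Op 2: write(P1, v2, 144). refcount(pp2)=2>1 -> COPY to pp3. 4 ppages; refcounts: pp0:2 pp1:2 pp2:1 pp3:1
Op 3: write(P0, v0, 170). refcount(pp0)=2>1 -> COPY to pp4. 5 ppages; refcounts: pp0:1 pp1:2 pp2:1 pp3:1 pp4:1
Op 4: fork(P0) -> P2. 5 ppages; refcounts: pp0:1 pp1:3 pp2:2 pp3:1 pp4:2
Op 5: write(P0, v0, 115). refcount(pp4)=2>1 -> COPY to pp5. 6 ppages; refcounts: pp0:1 pp1:3 pp2:2 pp3:1 pp4:1 pp5:1
Op 6: write(P0, v1, 185). refcount(pp1)=3>1 -> COPY to pp6. 7 ppages; refcounts: pp0:1 pp1:2 pp2:2 pp3:1 pp4:1 pp5:1 pp6:1
Op 7: read(P1, v1) -> 28. No state change.
P0: v1 -> pp6 = 185
P1: v1 -> pp1 = 28
P2: v1 -> pp1 = 28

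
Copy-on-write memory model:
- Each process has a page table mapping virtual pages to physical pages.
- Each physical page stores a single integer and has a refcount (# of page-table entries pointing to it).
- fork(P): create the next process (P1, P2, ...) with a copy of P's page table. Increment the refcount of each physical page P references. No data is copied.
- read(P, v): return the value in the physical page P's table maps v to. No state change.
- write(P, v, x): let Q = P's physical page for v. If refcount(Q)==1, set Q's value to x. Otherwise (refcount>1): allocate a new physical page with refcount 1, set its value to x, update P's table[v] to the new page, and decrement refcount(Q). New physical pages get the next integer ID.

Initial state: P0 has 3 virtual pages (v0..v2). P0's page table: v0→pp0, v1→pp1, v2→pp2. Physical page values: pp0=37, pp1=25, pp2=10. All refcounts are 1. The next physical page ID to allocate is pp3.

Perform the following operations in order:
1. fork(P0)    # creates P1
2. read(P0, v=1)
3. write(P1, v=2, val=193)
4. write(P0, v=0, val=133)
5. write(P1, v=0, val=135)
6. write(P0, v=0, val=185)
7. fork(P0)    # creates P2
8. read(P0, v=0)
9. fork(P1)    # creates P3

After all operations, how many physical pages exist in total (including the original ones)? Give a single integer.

Op 1: fork(P0) -> P1. 3 ppages; refcounts: pp0:2 pp1:2 pp2:2
Op 2: read(P0, v1) -> 25. No state change.
Op 3: write(P1, v2, 193). refcount(pp2)=2>1 -> COPY to pp3. 4 ppages; refcounts: pp0:2 pp1:2 pp2:1 pp3:1
Op 4: write(P0, v0, 133). refcount(pp0)=2>1 -> COPY to pp4. 5 ppages; refcounts: pp0:1 pp1:2 pp2:1 pp3:1 pp4:1
Op 5: write(P1, v0, 135). refcount(pp0)=1 -> write in place. 5 ppages; refcounts: pp0:1 pp1:2 pp2:1 pp3:1 pp4:1
Op 6: write(P0, v0, 185). refcount(pp4)=1 -> write in place. 5 ppages; refcounts: pp0:1 pp1:2 pp2:1 pp3:1 pp4:1
Op 7: fork(P0) -> P2. 5 ppages; refcounts: pp0:1 pp1:3 pp2:2 pp3:1 pp4:2
Op 8: read(P0, v0) -> 185. No state change.
Op 9: fork(P1) -> P3. 5 ppages; refcounts: pp0:2 pp1:4 pp2:2 pp3:2 pp4:2

Answer: 5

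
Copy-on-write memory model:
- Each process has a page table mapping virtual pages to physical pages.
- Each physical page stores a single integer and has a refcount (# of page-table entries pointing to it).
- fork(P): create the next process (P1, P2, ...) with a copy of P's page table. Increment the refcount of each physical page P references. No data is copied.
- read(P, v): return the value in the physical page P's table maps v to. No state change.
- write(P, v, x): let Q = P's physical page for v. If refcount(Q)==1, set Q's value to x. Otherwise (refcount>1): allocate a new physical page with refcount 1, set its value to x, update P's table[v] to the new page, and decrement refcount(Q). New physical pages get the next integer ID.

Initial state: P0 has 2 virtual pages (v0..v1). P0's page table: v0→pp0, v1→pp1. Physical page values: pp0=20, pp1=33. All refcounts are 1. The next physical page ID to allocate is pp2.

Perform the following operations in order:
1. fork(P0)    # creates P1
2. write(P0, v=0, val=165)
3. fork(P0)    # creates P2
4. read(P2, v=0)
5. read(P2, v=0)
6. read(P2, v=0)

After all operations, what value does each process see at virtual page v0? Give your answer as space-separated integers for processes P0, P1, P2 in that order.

Op 1: fork(P0) -> P1. 2 ppages; refcounts: pp0:2 pp1:2
Op 2: write(P0, v0, 165). refcount(pp0)=2>1 -> COPY to pp2. 3 ppages; refcounts: pp0:1 pp1:2 pp2:1
Op 3: fork(P0) -> P2. 3 ppages; refcounts: pp0:1 pp1:3 pp2:2
Op 4: read(P2, v0) -> 165. No state change.
Op 5: read(P2, v0) -> 165. No state change.
Op 6: read(P2, v0) -> 165. No state change.
P0: v0 -> pp2 = 165
P1: v0 -> pp0 = 20
P2: v0 -> pp2 = 165

Answer: 165 20 165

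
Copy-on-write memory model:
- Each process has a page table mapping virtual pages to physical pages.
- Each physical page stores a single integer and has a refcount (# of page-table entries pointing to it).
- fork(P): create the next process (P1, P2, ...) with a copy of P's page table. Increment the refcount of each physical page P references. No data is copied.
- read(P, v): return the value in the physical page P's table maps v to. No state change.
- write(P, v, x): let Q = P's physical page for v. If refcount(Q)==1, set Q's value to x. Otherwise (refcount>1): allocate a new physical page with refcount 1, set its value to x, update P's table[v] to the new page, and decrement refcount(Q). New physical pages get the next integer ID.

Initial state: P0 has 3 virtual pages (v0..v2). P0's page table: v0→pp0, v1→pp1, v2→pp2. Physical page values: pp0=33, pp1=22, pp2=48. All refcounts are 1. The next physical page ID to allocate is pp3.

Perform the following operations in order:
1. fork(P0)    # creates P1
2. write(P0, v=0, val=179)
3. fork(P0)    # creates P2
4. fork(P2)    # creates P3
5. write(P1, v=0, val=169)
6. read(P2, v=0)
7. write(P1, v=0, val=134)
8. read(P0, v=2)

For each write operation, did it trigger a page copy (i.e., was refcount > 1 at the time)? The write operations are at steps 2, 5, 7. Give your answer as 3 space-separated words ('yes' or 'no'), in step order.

Op 1: fork(P0) -> P1. 3 ppages; refcounts: pp0:2 pp1:2 pp2:2
Op 2: write(P0, v0, 179). refcount(pp0)=2>1 -> COPY to pp3. 4 ppages; refcounts: pp0:1 pp1:2 pp2:2 pp3:1
Op 3: fork(P0) -> P2. 4 ppages; refcounts: pp0:1 pp1:3 pp2:3 pp3:2
Op 4: fork(P2) -> P3. 4 ppages; refcounts: pp0:1 pp1:4 pp2:4 pp3:3
Op 5: write(P1, v0, 169). refcount(pp0)=1 -> write in place. 4 ppages; refcounts: pp0:1 pp1:4 pp2:4 pp3:3
Op 6: read(P2, v0) -> 179. No state change.
Op 7: write(P1, v0, 134). refcount(pp0)=1 -> write in place. 4 ppages; refcounts: pp0:1 pp1:4 pp2:4 pp3:3
Op 8: read(P0, v2) -> 48. No state change.

yes no no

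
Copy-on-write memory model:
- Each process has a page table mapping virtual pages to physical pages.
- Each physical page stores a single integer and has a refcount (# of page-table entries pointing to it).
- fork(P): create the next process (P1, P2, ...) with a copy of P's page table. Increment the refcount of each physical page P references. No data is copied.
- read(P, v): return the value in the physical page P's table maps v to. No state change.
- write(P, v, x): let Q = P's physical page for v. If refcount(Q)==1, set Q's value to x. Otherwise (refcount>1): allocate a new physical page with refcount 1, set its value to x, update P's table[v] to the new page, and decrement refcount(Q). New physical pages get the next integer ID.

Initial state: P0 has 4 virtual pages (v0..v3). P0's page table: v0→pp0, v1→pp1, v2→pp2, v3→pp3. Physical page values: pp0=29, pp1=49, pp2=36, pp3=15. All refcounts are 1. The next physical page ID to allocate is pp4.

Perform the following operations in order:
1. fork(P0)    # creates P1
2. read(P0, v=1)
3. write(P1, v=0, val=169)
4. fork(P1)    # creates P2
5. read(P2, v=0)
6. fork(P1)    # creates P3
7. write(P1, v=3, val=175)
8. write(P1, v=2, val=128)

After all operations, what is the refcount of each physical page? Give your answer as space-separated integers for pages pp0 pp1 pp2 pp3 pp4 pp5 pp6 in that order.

Answer: 1 4 3 3 3 1 1

Derivation:
Op 1: fork(P0) -> P1. 4 ppages; refcounts: pp0:2 pp1:2 pp2:2 pp3:2
Op 2: read(P0, v1) -> 49. No state change.
Op 3: write(P1, v0, 169). refcount(pp0)=2>1 -> COPY to pp4. 5 ppages; refcounts: pp0:1 pp1:2 pp2:2 pp3:2 pp4:1
Op 4: fork(P1) -> P2. 5 ppages; refcounts: pp0:1 pp1:3 pp2:3 pp3:3 pp4:2
Op 5: read(P2, v0) -> 169. No state change.
Op 6: fork(P1) -> P3. 5 ppages; refcounts: pp0:1 pp1:4 pp2:4 pp3:4 pp4:3
Op 7: write(P1, v3, 175). refcount(pp3)=4>1 -> COPY to pp5. 6 ppages; refcounts: pp0:1 pp1:4 pp2:4 pp3:3 pp4:3 pp5:1
Op 8: write(P1, v2, 128). refcount(pp2)=4>1 -> COPY to pp6. 7 ppages; refcounts: pp0:1 pp1:4 pp2:3 pp3:3 pp4:3 pp5:1 pp6:1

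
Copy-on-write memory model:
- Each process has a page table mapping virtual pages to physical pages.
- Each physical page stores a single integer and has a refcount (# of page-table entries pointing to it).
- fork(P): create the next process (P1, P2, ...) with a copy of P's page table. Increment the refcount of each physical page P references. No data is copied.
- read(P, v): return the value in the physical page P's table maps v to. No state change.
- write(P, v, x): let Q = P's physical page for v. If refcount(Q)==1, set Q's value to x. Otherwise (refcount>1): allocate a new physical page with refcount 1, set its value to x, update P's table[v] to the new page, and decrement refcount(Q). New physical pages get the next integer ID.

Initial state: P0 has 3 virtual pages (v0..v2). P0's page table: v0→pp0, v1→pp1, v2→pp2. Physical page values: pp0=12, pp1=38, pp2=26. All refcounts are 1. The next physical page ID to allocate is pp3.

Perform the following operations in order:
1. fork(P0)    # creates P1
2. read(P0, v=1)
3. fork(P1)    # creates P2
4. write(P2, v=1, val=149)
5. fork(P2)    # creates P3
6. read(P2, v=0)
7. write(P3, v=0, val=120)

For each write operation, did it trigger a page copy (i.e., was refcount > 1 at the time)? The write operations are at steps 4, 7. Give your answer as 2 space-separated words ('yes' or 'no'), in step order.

Op 1: fork(P0) -> P1. 3 ppages; refcounts: pp0:2 pp1:2 pp2:2
Op 2: read(P0, v1) -> 38. No state change.
Op 3: fork(P1) -> P2. 3 ppages; refcounts: pp0:3 pp1:3 pp2:3
Op 4: write(P2, v1, 149). refcount(pp1)=3>1 -> COPY to pp3. 4 ppages; refcounts: pp0:3 pp1:2 pp2:3 pp3:1
Op 5: fork(P2) -> P3. 4 ppages; refcounts: pp0:4 pp1:2 pp2:4 pp3:2
Op 6: read(P2, v0) -> 12. No state change.
Op 7: write(P3, v0, 120). refcount(pp0)=4>1 -> COPY to pp4. 5 ppages; refcounts: pp0:3 pp1:2 pp2:4 pp3:2 pp4:1

yes yes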